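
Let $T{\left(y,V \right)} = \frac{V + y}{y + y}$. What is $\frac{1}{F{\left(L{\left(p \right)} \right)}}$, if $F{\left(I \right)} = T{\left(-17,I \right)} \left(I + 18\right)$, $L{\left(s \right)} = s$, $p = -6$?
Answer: $\frac{17}{138} \approx 0.12319$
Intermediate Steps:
$T{\left(y,V \right)} = \frac{V + y}{2 y}$
$F{\left(I \right)} = \left(\frac{1}{2} - \frac{I}{34}\right) \left(18 + I\right)$ ($F{\left(I \right)} = \frac{I - 17}{2 \left(-17\right)} \left(I + 18\right) = \frac{1}{2} \left(- \frac{1}{17}\right) \left(-17 + I\right) \left(18 + I\right) = \left(\frac{1}{2} - \frac{I}{34}\right) \left(18 + I\right)$)
$\frac{1}{F{\left(L{\left(p \right)} \right)}} = \frac{1}{\frac{1}{34} \left(17 - -6\right) \left(18 - 6\right)} = \frac{1}{\frac{1}{34} \left(17 + 6\right) 12} = \frac{1}{\frac{1}{34} \cdot 23 \cdot 12} = \frac{1}{\frac{138}{17}} = \frac{17}{138}$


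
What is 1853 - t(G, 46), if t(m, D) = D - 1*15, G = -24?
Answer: 1822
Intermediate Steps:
t(m, D) = -15 + D (t(m, D) = D - 15 = -15 + D)
1853 - t(G, 46) = 1853 - (-15 + 46) = 1853 - 1*31 = 1853 - 31 = 1822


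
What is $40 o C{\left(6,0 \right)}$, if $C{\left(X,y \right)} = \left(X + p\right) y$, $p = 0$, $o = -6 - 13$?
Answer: $0$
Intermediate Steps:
$o = -19$ ($o = -6 - 13 = -19$)
$C{\left(X,y \right)} = X y$ ($C{\left(X,y \right)} = \left(X + 0\right) y = X y$)
$40 o C{\left(6,0 \right)} = 40 \left(-19\right) 6 \cdot 0 = \left(-760\right) 0 = 0$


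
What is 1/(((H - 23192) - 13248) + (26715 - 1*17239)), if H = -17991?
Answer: -1/44955 ≈ -2.2244e-5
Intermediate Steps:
1/(((H - 23192) - 13248) + (26715 - 1*17239)) = 1/(((-17991 - 23192) - 13248) + (26715 - 1*17239)) = 1/((-41183 - 13248) + (26715 - 17239)) = 1/(-54431 + 9476) = 1/(-44955) = -1/44955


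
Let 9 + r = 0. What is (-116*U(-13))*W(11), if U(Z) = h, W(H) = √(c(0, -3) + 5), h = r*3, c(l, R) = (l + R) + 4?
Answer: 3132*√6 ≈ 7671.8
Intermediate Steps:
r = -9 (r = -9 + 0 = -9)
c(l, R) = 4 + R + l (c(l, R) = (R + l) + 4 = 4 + R + l)
h = -27 (h = -9*3 = -27)
W(H) = √6 (W(H) = √((4 - 3 + 0) + 5) = √(1 + 5) = √6)
U(Z) = -27
(-116*U(-13))*W(11) = (-116*(-27))*√6 = 3132*√6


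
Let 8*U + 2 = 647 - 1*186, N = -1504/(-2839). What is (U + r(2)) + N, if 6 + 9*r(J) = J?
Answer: 11745349/204408 ≈ 57.460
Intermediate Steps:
r(J) = -⅔ + J/9
N = 1504/2839 (N = -1504*(-1/2839) = 1504/2839 ≈ 0.52976)
U = 459/8 (U = -¼ + (647 - 1*186)/8 = -¼ + (647 - 186)/8 = -¼ + (⅛)*461 = -¼ + 461/8 = 459/8 ≈ 57.375)
(U + r(2)) + N = (459/8 + (-⅔ + (⅑)*2)) + 1504/2839 = (459/8 + (-⅔ + 2/9)) + 1504/2839 = (459/8 - 4/9) + 1504/2839 = 4099/72 + 1504/2839 = 11745349/204408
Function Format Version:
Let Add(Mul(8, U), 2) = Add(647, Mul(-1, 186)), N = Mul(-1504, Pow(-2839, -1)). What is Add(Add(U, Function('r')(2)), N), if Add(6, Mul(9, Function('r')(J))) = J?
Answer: Rational(11745349, 204408) ≈ 57.460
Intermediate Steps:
Function('r')(J) = Add(Rational(-2, 3), Mul(Rational(1, 9), J))
N = Rational(1504, 2839) (N = Mul(-1504, Rational(-1, 2839)) = Rational(1504, 2839) ≈ 0.52976)
U = Rational(459, 8) (U = Add(Rational(-1, 4), Mul(Rational(1, 8), Add(647, Mul(-1, 186)))) = Add(Rational(-1, 4), Mul(Rational(1, 8), Add(647, -186))) = Add(Rational(-1, 4), Mul(Rational(1, 8), 461)) = Add(Rational(-1, 4), Rational(461, 8)) = Rational(459, 8) ≈ 57.375)
Add(Add(U, Function('r')(2)), N) = Add(Add(Rational(459, 8), Add(Rational(-2, 3), Mul(Rational(1, 9), 2))), Rational(1504, 2839)) = Add(Add(Rational(459, 8), Add(Rational(-2, 3), Rational(2, 9))), Rational(1504, 2839)) = Add(Add(Rational(459, 8), Rational(-4, 9)), Rational(1504, 2839)) = Add(Rational(4099, 72), Rational(1504, 2839)) = Rational(11745349, 204408)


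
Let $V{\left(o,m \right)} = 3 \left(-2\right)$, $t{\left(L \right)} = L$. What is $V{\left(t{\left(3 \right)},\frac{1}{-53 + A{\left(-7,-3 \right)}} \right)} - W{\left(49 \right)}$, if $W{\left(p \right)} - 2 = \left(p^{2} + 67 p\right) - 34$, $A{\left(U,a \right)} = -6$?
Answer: $-5658$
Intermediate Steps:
$W{\left(p \right)} = -32 + p^{2} + 67 p$ ($W{\left(p \right)} = 2 - \left(34 - p^{2} - 67 p\right) = 2 + \left(-34 + p^{2} + 67 p\right) = -32 + p^{2} + 67 p$)
$V{\left(o,m \right)} = -6$
$V{\left(t{\left(3 \right)},\frac{1}{-53 + A{\left(-7,-3 \right)}} \right)} - W{\left(49 \right)} = -6 - \left(-32 + 49^{2} + 67 \cdot 49\right) = -6 - \left(-32 + 2401 + 3283\right) = -6 - 5652 = -5658$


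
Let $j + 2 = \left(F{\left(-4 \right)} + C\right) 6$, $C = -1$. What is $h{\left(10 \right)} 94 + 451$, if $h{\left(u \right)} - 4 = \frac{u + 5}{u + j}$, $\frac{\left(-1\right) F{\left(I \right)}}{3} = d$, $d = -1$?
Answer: $\frac{1795}{2} \approx 897.5$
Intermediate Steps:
$F{\left(I \right)} = 3$ ($F{\left(I \right)} = \left(-3\right) \left(-1\right) = 3$)
$j = 10$ ($j = -2 + \left(3 - 1\right) 6 = -2 + 2 \cdot 6 = -2 + 12 = 10$)
$h{\left(u \right)} = 4 + \frac{5 + u}{10 + u}$ ($h{\left(u \right)} = 4 + \frac{u + 5}{u + 10} = 4 + \frac{5 + u}{10 + u}$)
$h{\left(10 \right)} 94 + 451 = \frac{5 \left(9 + 10\right)}{10 + 10} \cdot 94 + 451 = 5 \cdot \frac{1}{20} \cdot 19 \cdot 94 + 451 = \frac{19}{4} \cdot 94 + 451 = \frac{893}{2} + 451 = \frac{1795}{2}$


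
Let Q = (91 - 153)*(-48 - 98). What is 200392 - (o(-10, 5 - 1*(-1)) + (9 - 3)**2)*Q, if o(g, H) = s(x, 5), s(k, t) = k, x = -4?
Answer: -89272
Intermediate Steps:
o(g, H) = -4
Q = 9052 (Q = -62*(-146) = 9052)
200392 - (o(-10, 5 - 1*(-1)) + (9 - 3)**2)*Q = 200392 - (-4 + (9 - 3)**2)*9052 = 200392 - (-4 + 6**2)*9052 = 200392 - (-4 + 36)*9052 = 200392 - 32*9052 = 200392 - 1*289664 = 200392 - 289664 = -89272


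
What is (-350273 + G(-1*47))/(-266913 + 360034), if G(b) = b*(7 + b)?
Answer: -348393/93121 ≈ -3.7413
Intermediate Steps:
(-350273 + G(-1*47))/(-266913 + 360034) = (-350273 + (-1*47)*(7 - 1*47))/(-266913 + 360034) = (-350273 - 47*(7 - 47))/93121 = (-350273 - 47*(-40))*(1/93121) = (-350273 + 1880)*(1/93121) = -348393*1/93121 = -348393/93121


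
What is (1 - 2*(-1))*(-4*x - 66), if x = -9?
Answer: -90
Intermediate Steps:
(1 - 2*(-1))*(-4*x - 66) = (1 - 2*(-1))*(-4*(-9) - 66) = (1 + 2)*(36 - 66) = 3*(-30) = -90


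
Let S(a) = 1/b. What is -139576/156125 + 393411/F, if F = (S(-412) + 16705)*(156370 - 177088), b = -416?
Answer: -3353504752313912/3746353702920375 ≈ -0.89514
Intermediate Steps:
S(a) = -1/416 (S(a) = 1/(-416) = -1/416)
F = -71987581161/208 (F = (-1/416 + 16705)*(156370 - 177088) = (6949279/416)*(-20718) = -71987581161/208 ≈ -3.4609e+8)
-139576/156125 + 393411/F = -139576/156125 + 393411/(-71987581161/208) = -139576*1/156125 + 393411*(-208/71987581161) = -139576/156125 - 27276496/23995860387 = -3353504752313912/3746353702920375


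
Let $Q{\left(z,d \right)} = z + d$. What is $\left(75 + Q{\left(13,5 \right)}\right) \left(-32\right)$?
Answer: $-2976$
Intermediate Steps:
$Q{\left(z,d \right)} = d + z$
$\left(75 + Q{\left(13,5 \right)}\right) \left(-32\right) = \left(75 + \left(5 + 13\right)\right) \left(-32\right) = \left(75 + 18\right) \left(-32\right) = 93 \left(-32\right) = -2976$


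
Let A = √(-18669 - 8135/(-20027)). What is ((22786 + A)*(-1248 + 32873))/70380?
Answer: 3133075/306 + 275*I*√1871903302514/6128262 ≈ 10239.0 + 61.396*I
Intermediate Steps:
A = 2*I*√1871903302514/20027 (A = √(-18669 - 8135*(-1/20027)) = √(-18669 + 8135/20027) = √(-373875928/20027) = 2*I*√1871903302514/20027 ≈ 136.63*I)
((22786 + A)*(-1248 + 32873))/70380 = ((22786 + 2*I*√1871903302514/20027)*(-1248 + 32873))/70380 = ((22786 + 2*I*√1871903302514/20027)*31625)*(1/70380) = (720607250 + 63250*I*√1871903302514/20027)*(1/70380) = 3133075/306 + 275*I*√1871903302514/6128262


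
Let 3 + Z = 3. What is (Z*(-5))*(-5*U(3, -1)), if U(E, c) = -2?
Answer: 0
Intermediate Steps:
Z = 0 (Z = -3 + 3 = 0)
(Z*(-5))*(-5*U(3, -1)) = (0*(-5))*(-5*(-2)) = 0*10 = 0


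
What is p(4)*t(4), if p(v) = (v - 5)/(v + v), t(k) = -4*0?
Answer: 0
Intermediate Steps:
t(k) = 0
p(v) = (-5 + v)/(2*v) (p(v) = (-5 + v)/((2*v)) = (-5 + v)*(1/(2*v)) = (-5 + v)/(2*v))
p(4)*t(4) = ((1/2)*(-5 + 4)/4)*0 = ((1/2)*(1/4)*(-1))*0 = -1/8*0 = 0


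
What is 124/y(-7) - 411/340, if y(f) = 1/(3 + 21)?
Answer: 1011429/340 ≈ 2974.8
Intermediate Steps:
y(f) = 1/24
124/y(-7) - 411/340 = 124/(1/24) - 411/340 = 124*24 - 411*1/340 = 2976 - 411/340 = 1011429/340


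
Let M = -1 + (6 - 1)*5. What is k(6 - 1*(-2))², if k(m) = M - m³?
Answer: 238144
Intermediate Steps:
M = 24 (M = -1 + 5*5 = -1 + 25 = 24)
k(m) = 24 - m³
k(6 - 1*(-2))² = (24 - (6 - 1*(-2))³)² = (24 - (6 + 2)³)² = (24 - 1*8³)² = (24 - 1*512)² = (24 - 512)² = (-488)² = 238144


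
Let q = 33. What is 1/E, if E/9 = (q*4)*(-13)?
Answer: -1/15444 ≈ -6.4750e-5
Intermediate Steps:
E = -15444 (E = 9*((33*4)*(-13)) = 9*(132*(-13)) = 9*(-1716) = -15444)
1/E = 1/(-15444) = -1/15444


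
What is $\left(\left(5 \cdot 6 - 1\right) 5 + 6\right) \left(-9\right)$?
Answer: $-1359$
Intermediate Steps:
$\left(\left(5 \cdot 6 - 1\right) 5 + 6\right) \left(-9\right) = \left(\left(30 - 1\right) 5 + 6\right) \left(-9\right) = \left(29 \cdot 5 + 6\right) \left(-9\right) = \left(145 + 6\right) \left(-9\right) = 151 \left(-9\right) = -1359$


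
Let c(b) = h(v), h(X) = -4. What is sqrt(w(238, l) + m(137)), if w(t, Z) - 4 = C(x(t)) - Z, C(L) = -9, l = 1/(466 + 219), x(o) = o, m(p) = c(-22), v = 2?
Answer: I*sqrt(4223710)/685 ≈ 3.0002*I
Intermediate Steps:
c(b) = -4
m(p) = -4
l = 1/685 ≈ 0.0014599
w(t, Z) = -5 - Z (w(t, Z) = 4 + (-9 - Z) = -5 - Z)
sqrt(w(238, l) + m(137)) = sqrt((-5 - 1*1/685) - 4) = sqrt((-5 - 1/685) - 4) = sqrt(-3426/685 - 4) = sqrt(-6166/685) = I*sqrt(4223710)/685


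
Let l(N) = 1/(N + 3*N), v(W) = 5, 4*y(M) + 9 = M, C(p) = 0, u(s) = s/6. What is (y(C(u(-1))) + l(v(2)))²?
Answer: 121/25 ≈ 4.8400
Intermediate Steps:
u(s) = s/6 (u(s) = s*(⅙) = s/6)
y(M) = -9/4 + M/4
l(N) = 1/(4*N)
(y(C(u(-1))) + l(v(2)))² = ((-9/4 + (¼)*0) + (¼)/5)² = ((-9/4 + 0) + (¼)*(⅕))² = (-9/4 + 1/20)² = (-11/5)² = 121/25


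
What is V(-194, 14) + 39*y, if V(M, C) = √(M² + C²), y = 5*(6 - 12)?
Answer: -1170 + 2*√9458 ≈ -975.50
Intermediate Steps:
y = -30 (y = 5*(-6) = -30)
V(M, C) = √(C² + M²)
V(-194, 14) + 39*y = √(14² + (-194)²) + 39*(-30) = √(196 + 37636) - 1170 = √37832 - 1170 = 2*√9458 - 1170 = -1170 + 2*√9458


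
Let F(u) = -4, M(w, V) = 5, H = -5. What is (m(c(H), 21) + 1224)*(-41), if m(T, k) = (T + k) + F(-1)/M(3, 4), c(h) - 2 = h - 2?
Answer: -254036/5 ≈ -50807.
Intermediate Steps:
c(h) = h (c(h) = 2 + (h - 2) = 2 + (-2 + h) = h)
m(T, k) = -⅘ + T + k (m(T, k) = (T + k) - 4/5 = (T + k) - 4*⅕ = (T + k) - ⅘ = -⅘ + T + k)
(m(c(H), 21) + 1224)*(-41) = ((-⅘ - 5 + 21) + 1224)*(-41) = (76/5 + 1224)*(-41) = (6196/5)*(-41) = -254036/5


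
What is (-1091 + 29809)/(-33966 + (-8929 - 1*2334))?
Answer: -28718/45229 ≈ -0.63495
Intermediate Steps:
(-1091 + 29809)/(-33966 + (-8929 - 1*2334)) = 28718/(-33966 + (-8929 - 2334)) = 28718/(-33966 - 11263) = 28718/(-45229) = 28718*(-1/45229) = -28718/45229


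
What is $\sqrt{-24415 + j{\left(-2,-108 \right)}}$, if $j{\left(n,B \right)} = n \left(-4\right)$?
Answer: $i \sqrt{24407} \approx 156.23 i$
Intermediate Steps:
$j{\left(n,B \right)} = - 4 n$
$\sqrt{-24415 + j{\left(-2,-108 \right)}} = \sqrt{-24415 - -8} = \sqrt{-24415 + 8} = \sqrt{-24407} = i \sqrt{24407}$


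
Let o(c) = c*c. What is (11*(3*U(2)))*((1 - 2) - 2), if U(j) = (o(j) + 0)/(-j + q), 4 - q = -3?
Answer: -396/5 ≈ -79.200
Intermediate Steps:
q = 7 (q = 4 - 1*(-3) = 4 + 3 = 7)
o(c) = c²
U(j) = j²/(7 - j) (U(j) = (j² + 0)/(-j + 7) = j²/(7 - j))
(11*(3*U(2)))*((1 - 2) - 2) = (11*(3*(-1*2²/(-7 + 2))))*((1 - 2) - 2) = (11*(3*(-1*4/(-5))))*(-1 - 2) = (11*(3*(-1*4*(-⅕))))*(-3) = (11*(3*(⅘)))*(-3) = (11*(12/5))*(-3) = (132/5)*(-3) = -396/5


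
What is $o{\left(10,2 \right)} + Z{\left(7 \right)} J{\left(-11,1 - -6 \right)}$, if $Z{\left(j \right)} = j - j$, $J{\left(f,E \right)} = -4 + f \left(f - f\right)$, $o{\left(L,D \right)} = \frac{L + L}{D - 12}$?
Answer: $-2$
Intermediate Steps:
$o{\left(L,D \right)} = \frac{2 L}{-12 + D}$
$J{\left(f,E \right)} = -4$ ($J{\left(f,E \right)} = -4 + f 0 = -4 + 0 = -4$)
$Z{\left(j \right)} = 0$
$o{\left(10,2 \right)} + Z{\left(7 \right)} J{\left(-11,1 - -6 \right)} = 2 \cdot 10 \frac{1}{-12 + 2} + 0 \left(-4\right) = 2 \cdot 10 \frac{1}{-10} + 0 = 2 \cdot 10 \left(- \frac{1}{10}\right) + 0 = -2 + 0 = -2$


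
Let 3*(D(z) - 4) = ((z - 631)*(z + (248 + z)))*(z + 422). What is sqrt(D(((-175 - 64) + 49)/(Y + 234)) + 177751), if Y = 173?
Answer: I*sqrt(596645505147846517)/165649 ≈ 4663.0*I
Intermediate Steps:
D(z) = 4 + (-631 + z)*(248 + 2*z)*(422 + z)/3 (D(z) = 4 + (((z - 631)*(z + (248 + z)))*(z + 422))/3 = 4 + (((-631 + z)*(248 + 2*z))*(422 + z))/3 = 4 + ((-631 + z)*(248 + 2*z)*(422 + z))/3 = 4 + (-631 + z)*(248 + 2*z)*(422 + z)/3)
sqrt(D(((-175 - 64) + 49)/(Y + 234)) + 177751) = sqrt((-66037924/3 - 584396*((-175 - 64) + 49)/(3*(173 + 234)) - 170*((-175 - 64) + 49)**2/(173 + 234)**2/3 + 2*(((-175 - 64) + 49)/(173 + 234))**3/3) + 177751) = sqrt((-66037924/3 - 584396*(-239 + 49)/(3*407) - 170*(-239 + 49)**2/165649/3 + 2*((-239 + 49)/407)**3/3) + 177751) = sqrt((-66037924/3 - (-111035240)/(3*407) - 170*(-190*1/407)**2/3 + 2*(-190*1/407)**3/3) + 177751) = sqrt((-66037924/3 - 584396/3*(-190/407) - 170*(-190/407)**2/3 + 2*(-190/407)**3/3) + 177751) = sqrt((-66037924/3 + 111035240/1221 - 170/3*36100/165649 + (2/3)*(-6859000/67419143)) + 177751) = sqrt((-66037924/3 + 111035240/1221 - 6137000/496947 - 13718000/202257429) + 177751) = sqrt(-1477943292195124/67419143 + 177751) = sqrt(-1465959472107731/67419143) = I*sqrt(596645505147846517)/165649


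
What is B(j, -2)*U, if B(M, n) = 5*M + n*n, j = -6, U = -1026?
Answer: 26676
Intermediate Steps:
B(M, n) = n² + 5*M (B(M, n) = 5*M + n² = n² + 5*M)
B(j, -2)*U = ((-2)² + 5*(-6))*(-1026) = (4 - 30)*(-1026) = -26*(-1026) = 26676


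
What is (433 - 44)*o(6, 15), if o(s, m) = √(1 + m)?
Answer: 1556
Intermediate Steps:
(433 - 44)*o(6, 15) = (433 - 44)*√(1 + 15) = 389*√16 = 389*4 = 1556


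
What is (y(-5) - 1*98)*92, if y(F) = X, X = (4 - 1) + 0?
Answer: -8740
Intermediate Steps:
X = 3 (X = 3 + 0 = 3)
y(F) = 3
(y(-5) - 1*98)*92 = (3 - 1*98)*92 = (3 - 98)*92 = -95*92 = -8740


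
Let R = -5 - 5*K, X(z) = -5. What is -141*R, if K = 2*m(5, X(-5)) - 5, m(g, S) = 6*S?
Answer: -45120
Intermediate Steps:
K = -65 (K = 2*(6*(-5)) - 5 = 2*(-30) - 5 = -60 - 5 = -65)
R = 320 (R = -5 - 5*(-65) = -5 + 325 = 320)
-141*R = -141*320 = -45120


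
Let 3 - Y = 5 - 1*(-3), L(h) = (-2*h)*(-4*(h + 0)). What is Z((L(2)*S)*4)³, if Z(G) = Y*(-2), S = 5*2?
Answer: 1000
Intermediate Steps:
S = 10
L(h) = 8*h² (L(h) = (-2*h)*(-4*h) = 8*h²)
Y = -5 (Y = 3 - (5 - 1*(-3)) = 3 - (5 + 3) = 3 - 1*8 = 3 - 8 = -5)
Z(G) = 10 (Z(G) = -5*(-2) = 10)
Z((L(2)*S)*4)³ = 10³ = 1000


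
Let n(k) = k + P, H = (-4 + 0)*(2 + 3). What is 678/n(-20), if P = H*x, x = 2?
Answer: -113/10 ≈ -11.300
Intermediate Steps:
H = -20 (H = -4*5 = -20)
P = -40 (P = -20*2 = -40)
n(k) = -40 + k (n(k) = k - 40 = -40 + k)
678/n(-20) = 678/(-40 - 20) = 678/(-60) = 678*(-1/60) = -113/10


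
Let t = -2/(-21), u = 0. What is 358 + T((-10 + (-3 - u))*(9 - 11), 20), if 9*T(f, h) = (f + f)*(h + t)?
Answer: 89606/189 ≈ 474.11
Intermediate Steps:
t = 2/21 (t = -2*(-1/21) = 2/21 ≈ 0.095238)
T(f, h) = 2*f*(2/21 + h)/9 (T(f, h) = ((f + f)*(h + 2/21))/9 = ((2*f)*(2/21 + h))/9 = (2*f*(2/21 + h))/9 = 2*f*(2/21 + h)/9)
358 + T((-10 + (-3 - u))*(9 - 11), 20) = 358 + 2*((-10 + (-3 - 1*0))*(9 - 11))*(2 + 21*20)/189 = 358 + 2*((-10 + (-3 + 0))*(-2))*(2 + 420)/189 = 358 + (2/189)*((-10 - 3)*(-2))*422 = 358 + (2/189)*(-13*(-2))*422 = 358 + (2/189)*26*422 = 358 + 21944/189 = 89606/189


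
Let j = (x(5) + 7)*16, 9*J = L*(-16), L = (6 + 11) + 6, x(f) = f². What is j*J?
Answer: -188416/9 ≈ -20935.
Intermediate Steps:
L = 23 (L = 17 + 6 = 23)
J = -368/9 (J = (23*(-16))/9 = (⅑)*(-368) = -368/9 ≈ -40.889)
j = 512 (j = (5² + 7)*16 = (25 + 7)*16 = 32*16 = 512)
j*J = 512*(-368/9) = -188416/9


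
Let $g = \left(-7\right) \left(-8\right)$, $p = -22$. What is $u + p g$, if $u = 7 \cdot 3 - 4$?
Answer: $-1215$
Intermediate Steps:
$u = 17$ ($u = 21 - 4 = 17$)
$g = 56$
$u + p g = 17 - 1232 = -1215$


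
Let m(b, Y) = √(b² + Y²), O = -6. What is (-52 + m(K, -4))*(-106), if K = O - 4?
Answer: 5512 - 212*√29 ≈ 4370.3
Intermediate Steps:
K = -10 (K = -6 - 4 = -10)
m(b, Y) = √(Y² + b²)
(-52 + m(K, -4))*(-106) = (-52 + √((-4)² + (-10)²))*(-106) = (-52 + √(16 + 100))*(-106) = (-52 + √116)*(-106) = (-52 + 2*√29)*(-106) = 5512 - 212*√29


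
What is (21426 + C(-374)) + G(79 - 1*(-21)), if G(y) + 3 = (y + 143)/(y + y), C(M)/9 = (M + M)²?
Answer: 1011392043/200 ≈ 5.0570e+6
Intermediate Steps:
C(M) = 36*M² (C(M) = 9*(M + M)² = 9*(2*M)² = 9*(4*M²) = 36*M²)
G(y) = -3 + (143 + y)/(2*y) (G(y) = -3 + (y + 143)/(y + y) = -3 + (143 + y)/((2*y)) = -3 + (143 + y)*(1/(2*y)) = -3 + (143 + y)/(2*y))
(21426 + C(-374)) + G(79 - 1*(-21)) = (21426 + 36*(-374)²) + (143 - 5*(79 - 1*(-21)))/(2*(79 - 1*(-21))) = (21426 + 36*139876) + (143 - 5*(79 + 21))/(2*(79 + 21)) = (21426 + 5035536) + (½)*(143 - 5*100)/100 = 5056962 + (½)*(1/100)*(143 - 500) = 5056962 + (½)*(1/100)*(-357) = 5056962 - 357/200 = 1011392043/200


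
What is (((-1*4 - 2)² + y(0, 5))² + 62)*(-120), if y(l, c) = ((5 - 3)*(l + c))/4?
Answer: -185310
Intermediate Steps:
y(l, c) = c/2 + l/2 (y(l, c) = (2*(c + l))*(¼) = (2*c + 2*l)*(¼) = c/2 + l/2)
(((-1*4 - 2)² + y(0, 5))² + 62)*(-120) = (((-1*4 - 2)² + ((½)*5 + (½)*0))² + 62)*(-120) = (((-4 - 2)² + (5/2 + 0))² + 62)*(-120) = (((-6)² + 5/2)² + 62)*(-120) = ((36 + 5/2)² + 62)*(-120) = ((77/2)² + 62)*(-120) = (5929/4 + 62)*(-120) = (6177/4)*(-120) = -185310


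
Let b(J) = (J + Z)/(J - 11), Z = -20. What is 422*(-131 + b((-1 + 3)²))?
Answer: -380222/7 ≈ -54317.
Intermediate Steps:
b(J) = (-20 + J)/(-11 + J) (b(J) = (J - 20)/(J - 11) = (-20 + J)/(-11 + J))
422*(-131 + b((-1 + 3)²)) = 422*(-131 + (-20 + (-1 + 3)²)/(-11 + (-1 + 3)²)) = 422*(-131 + (-20 + 2²)/(-11 + 2²)) = 422*(-131 + (-20 + 4)/(-11 + 4)) = 422*(-131 - 16/(-7)) = 422*(-131 - ⅐*(-16)) = 422*(-131 + 16/7) = 422*(-901/7) = -380222/7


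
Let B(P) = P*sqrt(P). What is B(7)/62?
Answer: 7*sqrt(7)/62 ≈ 0.29871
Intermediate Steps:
B(P) = P**(3/2)
B(7)/62 = 7**(3/2)/62 = (7*sqrt(7))*(1/62) = 7*sqrt(7)/62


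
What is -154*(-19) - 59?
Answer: 2867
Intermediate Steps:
-154*(-19) - 59 = 2926 - 59 = 2867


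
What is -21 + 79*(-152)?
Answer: -12029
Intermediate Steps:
-21 + 79*(-152) = -21 - 12008 = -12029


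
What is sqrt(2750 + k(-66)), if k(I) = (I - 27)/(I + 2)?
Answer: sqrt(176093)/8 ≈ 52.454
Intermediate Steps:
k(I) = (-27 + I)/(2 + I)
sqrt(2750 + k(-66)) = sqrt(2750 + (-27 - 66)/(2 - 66)) = sqrt(2750 - 93/(-64)) = sqrt(2750 - 1/64*(-93)) = sqrt(2750 + 93/64) = sqrt(176093/64) = sqrt(176093)/8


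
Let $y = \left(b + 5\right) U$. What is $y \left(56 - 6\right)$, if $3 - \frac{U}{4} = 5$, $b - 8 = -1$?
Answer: $-4800$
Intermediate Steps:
$b = 7$ ($b = 8 - 1 = 7$)
$U = -8$ ($U = 12 - 20 = -8$)
$y = -96$ ($y = \left(7 + 5\right) \left(-8\right) = 12 \left(-8\right) = -96$)
$y \left(56 - 6\right) = - 96 \left(56 - 6\right) = \left(-96\right) 50 = -4800$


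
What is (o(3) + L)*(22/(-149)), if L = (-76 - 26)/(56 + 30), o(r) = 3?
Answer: -1716/6407 ≈ -0.26783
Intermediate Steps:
L = -51/43 (L = -102/86 = -102*1/86 = -51/43 ≈ -1.1860)
(o(3) + L)*(22/(-149)) = (3 - 51/43)*(22/(-149)) = 78*(22*(-1/149))/43 = (78/43)*(-22/149) = -1716/6407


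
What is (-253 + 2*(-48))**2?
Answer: 121801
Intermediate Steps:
(-253 + 2*(-48))**2 = (-253 - 96)**2 = (-349)**2 = 121801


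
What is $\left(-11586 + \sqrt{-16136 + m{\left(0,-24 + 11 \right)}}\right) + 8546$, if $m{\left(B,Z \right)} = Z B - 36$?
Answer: $-3040 + 2 i \sqrt{4043} \approx -3040.0 + 127.17 i$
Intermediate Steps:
$m{\left(B,Z \right)} = -36 + B Z$ ($m{\left(B,Z \right)} = B Z - 36 = -36 + B Z$)
$\left(-11586 + \sqrt{-16136 + m{\left(0,-24 + 11 \right)}}\right) + 8546 = \left(-11586 + \sqrt{-16136 - \left(36 + 0 \left(-24 + 11\right)\right)}\right) + 8546 = \left(-11586 + \sqrt{-16136 + \left(-36 + 0 \left(-13\right)\right)}\right) + 8546 = \left(-11586 + \sqrt{-16136 + \left(-36 + 0\right)}\right) + 8546 = \left(-11586 + \sqrt{-16136 - 36}\right) + 8546 = \left(-11586 + \sqrt{-16172}\right) + 8546 = \left(-11586 + 2 i \sqrt{4043}\right) + 8546 = -3040 + 2 i \sqrt{4043}$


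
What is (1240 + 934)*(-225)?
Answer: -489150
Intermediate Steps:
(1240 + 934)*(-225) = 2174*(-225) = -489150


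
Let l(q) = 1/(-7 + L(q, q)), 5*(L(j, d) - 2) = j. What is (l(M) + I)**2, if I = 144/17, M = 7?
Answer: 6285049/93636 ≈ 67.122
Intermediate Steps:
L(j, d) = 2 + j/5
l(q) = 1/(-5 + q/5) (l(q) = 1/(-7 + (2 + q/5)) = 1/(-5 + q/5))
I = 144/17 (I = 144*(1/17) = 144/17 ≈ 8.4706)
(l(M) + I)**2 = (5/(-25 + 7) + 144/17)**2 = (5/(-18) + 144/17)**2 = (5*(-1/18) + 144/17)**2 = (-5/18 + 144/17)**2 = (2507/306)**2 = 6285049/93636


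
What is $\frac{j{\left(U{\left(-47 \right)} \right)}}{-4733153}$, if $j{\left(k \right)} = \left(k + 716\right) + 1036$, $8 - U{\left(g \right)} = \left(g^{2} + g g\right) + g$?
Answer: $\frac{2611}{4733153} \approx 0.00055164$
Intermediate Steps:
$U{\left(g \right)} = 8 - g - 2 g^{2}$ ($U{\left(g \right)} = 8 - \left(\left(g^{2} + g g\right) + g\right) = 8 - \left(\left(g^{2} + g^{2}\right) + g\right) = 8 - \left(2 g^{2} + g\right) = 8 - \left(g + 2 g^{2}\right) = 8 - g - 2 g^{2}$)
$j{\left(k \right)} = 1752 + k$ ($j{\left(k \right)} = \left(716 + k\right) + 1036 = 1752 + k$)
$\frac{j{\left(U{\left(-47 \right)} \right)}}{-4733153} = \frac{1752 - \left(-55 + 4418\right)}{-4733153} = \left(1752 + \left(8 + 47 - 4418\right)\right) \left(- \frac{1}{4733153}\right) = \left(1752 - 4363\right) \left(- \frac{1}{4733153}\right) = \left(-2611\right) \left(- \frac{1}{4733153}\right) = \frac{2611}{4733153}$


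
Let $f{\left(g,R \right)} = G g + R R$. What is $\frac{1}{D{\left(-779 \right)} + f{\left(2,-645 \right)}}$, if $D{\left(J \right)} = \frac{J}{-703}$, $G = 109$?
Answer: $\frac{37}{15401032} \approx 2.4024 \cdot 10^{-6}$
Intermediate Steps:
$f{\left(g,R \right)} = R^{2} + 109 g$ ($f{\left(g,R \right)} = 109 g + R R = 109 g + R^{2} = R^{2} + 109 g$)
$D{\left(J \right)} = - \frac{J}{703}$ ($D{\left(J \right)} = J \left(- \frac{1}{703}\right) = - \frac{J}{703}$)
$\frac{1}{D{\left(-779 \right)} + f{\left(2,-645 \right)}} = \frac{1}{\left(- \frac{1}{703}\right) \left(-779\right) + \left(\left(-645\right)^{2} + 109 \cdot 2\right)} = \frac{1}{\frac{41}{37} + \left(416025 + 218\right)} = \frac{1}{\frac{41}{37} + 416243} = \frac{1}{\frac{15401032}{37}} = \frac{37}{15401032}$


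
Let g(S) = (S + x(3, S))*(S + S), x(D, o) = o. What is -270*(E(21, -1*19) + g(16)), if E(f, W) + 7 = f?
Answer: -280260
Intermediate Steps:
g(S) = 4*S² (g(S) = (S + S)*(S + S) = (2*S)*(2*S) = 4*S²)
E(f, W) = -7 + f
-270*(E(21, -1*19) + g(16)) = -270*((-7 + 21) + 4*16²) = -270*(14 + 4*256) = -270*(14 + 1024) = -270*1038 = -280260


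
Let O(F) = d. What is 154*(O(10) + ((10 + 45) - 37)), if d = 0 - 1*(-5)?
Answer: 3542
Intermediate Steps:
d = 5 (d = 0 + 5 = 5)
O(F) = 5
154*(O(10) + ((10 + 45) - 37)) = 154*(5 + ((10 + 45) - 37)) = 154*(5 + (55 - 37)) = 154*(5 + 18) = 154*23 = 3542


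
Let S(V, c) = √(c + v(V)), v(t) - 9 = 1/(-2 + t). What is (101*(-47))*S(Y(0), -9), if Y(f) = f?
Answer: -4747*I*√2/2 ≈ -3356.6*I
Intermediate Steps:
v(t) = 9 + 1/(-2 + t)
S(V, c) = √(c + (-17 + 9*V)/(-2 + V))
(101*(-47))*S(Y(0), -9) = (101*(-47))*√((-17 + 9*0 - 9*(-2 + 0))/(-2 + 0)) = -4747*√(-17 + 0 - 9*(-2))*(I*√2/2) = -4747*I*√2*√(-17 + 0 + 18)/2 = -4747*I*√2/2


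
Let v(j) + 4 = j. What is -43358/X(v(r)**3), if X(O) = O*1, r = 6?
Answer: -21679/4 ≈ -5419.8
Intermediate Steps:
v(j) = -4 + j
X(O) = O
-43358/X(v(r)**3) = -43358/(-4 + 6)**3 = -43358/(2**3) = -43358/8 = -43358*1/8 = -21679/4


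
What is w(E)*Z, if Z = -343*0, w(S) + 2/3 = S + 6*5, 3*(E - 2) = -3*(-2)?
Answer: 0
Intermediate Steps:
E = 4 (E = 2 + (-3*(-2))/3 = 2 + (1/3)*6 = 2 + 2 = 4)
w(S) = 88/3 + S (w(S) = -2/3 + (S + 6*5) = -2/3 + (S + 30) = -2/3 + (30 + S) = 88/3 + S)
Z = 0
w(E)*Z = (88/3 + 4)*0 = (100/3)*0 = 0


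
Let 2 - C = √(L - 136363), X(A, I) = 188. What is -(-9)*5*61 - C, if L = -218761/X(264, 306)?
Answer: 2743 + I*√1215185235/94 ≈ 2743.0 + 370.85*I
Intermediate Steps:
L = -218761/188 ≈ -1163.6
C = 2 - I*√1215185235/94 (C = 2 - √(-218761/188 - 136363) = 2 - √(-25855005/188) = 2 - I*√1215185235/94 ≈ 2.0 - 370.85*I)
-(-9)*5*61 - C = -(-9)*5*61 - (2 - I*√1215185235/94) = -9*(-5)*61 + (-2 + I*√1215185235/94) = 45*61 + (-2 + I*√1215185235/94) = 2745 + (-2 + I*√1215185235/94) = 2743 + I*√1215185235/94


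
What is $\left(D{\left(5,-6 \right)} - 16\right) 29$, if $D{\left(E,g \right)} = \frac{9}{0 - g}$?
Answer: $- \frac{841}{2} \approx -420.5$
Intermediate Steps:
$D{\left(E,g \right)} = - \frac{9}{g}$ ($D{\left(E,g \right)} = \frac{9}{\left(-1\right) g} = 9 \left(- \frac{1}{g}\right) = - \frac{9}{g}$)
$\left(D{\left(5,-6 \right)} - 16\right) 29 = \left(- \frac{9}{-6} - 16\right) 29 = \left(\left(-9\right) \left(- \frac{1}{6}\right) - 16\right) 29 = \left(\frac{3}{2} - 16\right) 29 = \left(- \frac{29}{2}\right) 29 = - \frac{841}{2}$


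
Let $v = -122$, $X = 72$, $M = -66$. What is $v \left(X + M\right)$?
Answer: $-732$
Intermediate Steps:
$v \left(X + M\right) = - 122 \left(72 - 66\right) = \left(-122\right) 6 = -732$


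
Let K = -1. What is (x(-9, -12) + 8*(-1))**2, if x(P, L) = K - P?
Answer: 0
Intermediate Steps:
x(P, L) = -1 - P
(x(-9, -12) + 8*(-1))**2 = ((-1 - 1*(-9)) + 8*(-1))**2 = ((-1 + 9) - 8)**2 = (8 - 8)**2 = 0**2 = 0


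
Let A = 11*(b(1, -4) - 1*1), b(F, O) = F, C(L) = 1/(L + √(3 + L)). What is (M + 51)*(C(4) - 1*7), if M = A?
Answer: -1003/3 - 17*√7/3 ≈ -349.33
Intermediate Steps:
A = 0 (A = 11*(1 - 1*1) = 11*(1 - 1) = 11*0 = 0)
M = 0
(M + 51)*(C(4) - 1*7) = (0 + 51)*(1/(4 + √(3 + 4)) - 1*7) = 51*(1/(4 + √7) - 7) = 51*(-7 + 1/(4 + √7)) = -357 + 51/(4 + √7)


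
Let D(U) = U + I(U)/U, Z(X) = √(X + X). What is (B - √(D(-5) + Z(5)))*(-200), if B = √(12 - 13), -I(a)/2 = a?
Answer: -200*I + 200*I*√(7 - √10) ≈ 191.8*I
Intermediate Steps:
I(a) = -2*a
B = I (B = √(-1) = I ≈ 1.0*I)
Z(X) = √2*√X (Z(X) = √(2*X) = √2*√X)
D(U) = -2 + U (D(U) = U + (-2*U)/U = U - 2 = -2 + U)
(B - √(D(-5) + Z(5)))*(-200) = (I - √((-2 - 5) + √2*√5))*(-200) = (I - √(-7 + √10))*(-200) = -200*I + 200*√(-7 + √10)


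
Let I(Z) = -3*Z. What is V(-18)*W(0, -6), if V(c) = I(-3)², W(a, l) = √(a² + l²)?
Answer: 486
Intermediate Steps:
V(c) = 81 (V(c) = (-3*(-3))² = 9² = 81)
V(-18)*W(0, -6) = 81*√(0² + (-6)²) = 81*√(0 + 36) = 81*√36 = 81*6 = 486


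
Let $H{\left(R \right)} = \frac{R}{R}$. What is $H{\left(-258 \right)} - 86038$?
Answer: $-86037$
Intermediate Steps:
$H{\left(R \right)} = 1$
$H{\left(-258 \right)} - 86038 = 1 - 86038 = -86037$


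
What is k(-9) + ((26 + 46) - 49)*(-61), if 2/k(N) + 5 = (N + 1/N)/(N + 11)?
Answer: -60338/43 ≈ -1403.2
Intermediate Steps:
k(N) = 2/(-5 + (N + 1/N)/(11 + N)) (k(N) = 2/(-5 + (N + 1/N)/(N + 11)) = 2/(-5 + (N + 1/N)/(11 + N)))
k(-9) + ((26 + 46) - 49)*(-61) = -2*(-9)*(11 - 9)/(-1 + 4*(-9)² + 55*(-9)) + ((26 + 46) - 49)*(-61) = -2*(-9)*2/(-1 + 4*81 - 495) + (72 - 49)*(-61) = -2*(-9)*2/(-1 + 324 - 495) + 23*(-61) = -2*(-9)*2/(-172) - 1403 = -2*(-9)*(-1/172)*2 - 1403 = -9/43 - 1403 = -60338/43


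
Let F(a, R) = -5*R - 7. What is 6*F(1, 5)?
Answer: -192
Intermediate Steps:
F(a, R) = -7 - 5*R
6*F(1, 5) = 6*(-7 - 5*5) = 6*(-7 - 25) = 6*(-32) = -192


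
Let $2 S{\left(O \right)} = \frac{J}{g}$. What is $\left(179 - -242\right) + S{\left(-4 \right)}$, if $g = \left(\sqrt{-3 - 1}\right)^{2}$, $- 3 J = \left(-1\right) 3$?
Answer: $\frac{3367}{8} \approx 420.88$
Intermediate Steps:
$J = 1$ ($J = - \frac{\left(-1\right) 3}{3} = \left(- \frac{1}{3}\right) \left(-3\right) = 1$)
$g = -4$ ($g = \left(\sqrt{-4}\right)^{2} = \left(2 i\right)^{2} = -4$)
$S{\left(O \right)} = - \frac{1}{8}$ ($S{\left(O \right)} = \frac{1 \frac{1}{-4}}{2} = \frac{1 \left(- \frac{1}{4}\right)}{2} = \frac{1}{2} \left(- \frac{1}{4}\right) = - \frac{1}{8}$)
$\left(179 - -242\right) + S{\left(-4 \right)} = \left(179 - -242\right) - \frac{1}{8} = \left(179 + 242\right) - \frac{1}{8} = 421 - \frac{1}{8} = \frac{3367}{8}$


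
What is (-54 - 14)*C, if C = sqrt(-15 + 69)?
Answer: -204*sqrt(6) ≈ -499.70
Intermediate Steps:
C = 3*sqrt(6) (C = sqrt(54) = 3*sqrt(6) ≈ 7.3485)
(-54 - 14)*C = (-54 - 14)*(3*sqrt(6)) = -204*sqrt(6)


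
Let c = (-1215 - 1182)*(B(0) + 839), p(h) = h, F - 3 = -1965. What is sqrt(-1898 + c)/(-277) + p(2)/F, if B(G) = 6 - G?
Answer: -1/981 - I*sqrt(2027363)/277 ≈ -0.0010194 - 5.1403*I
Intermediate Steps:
F = -1962 (F = 3 - 1965 = -1962)
c = -2025465 (c = (-1215 - 1182)*((6 - 1*0) + 839) = -2397*((6 + 0) + 839) = -2397*(6 + 839) = -2397*845 = -2025465)
sqrt(-1898 + c)/(-277) + p(2)/F = sqrt(-1898 - 2025465)/(-277) + 2/(-1962) = sqrt(-2027363)*(-1/277) + 2*(-1/1962) = (I*sqrt(2027363))*(-1/277) - 1/981 = -I*sqrt(2027363)/277 - 1/981 = -1/981 - I*sqrt(2027363)/277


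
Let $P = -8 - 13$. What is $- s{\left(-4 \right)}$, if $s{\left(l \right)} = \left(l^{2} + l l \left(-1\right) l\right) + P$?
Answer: $-59$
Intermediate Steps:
$P = -21$
$s{\left(l \right)} = -21 + l^{2} - l^{3}$ ($s{\left(l \right)} = \left(l^{2} + l l \left(-1\right) l\right) - 21 = \left(l^{2} + l^{2} \left(-1\right) l\right) - 21 = \left(l^{2} + - l^{2} l\right) - 21 = \left(l^{2} - l^{3}\right) - 21 = -21 + l^{2} - l^{3}$)
$- s{\left(-4 \right)} = - (-21 + \left(-4\right)^{2} - \left(-4\right)^{3}) = - (-21 + 16 - -64) = - (-21 + 16 + 64) = \left(-1\right) 59 = -59$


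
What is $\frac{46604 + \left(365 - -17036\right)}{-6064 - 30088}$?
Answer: $- \frac{64005}{36152} \approx -1.7704$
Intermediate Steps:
$\frac{46604 + \left(365 - -17036\right)}{-6064 - 30088} = \frac{46604 + \left(365 + 17036\right)}{-36152} = \left(46604 + 17401\right) \left(- \frac{1}{36152}\right) = 64005 \left(- \frac{1}{36152}\right) = - \frac{64005}{36152}$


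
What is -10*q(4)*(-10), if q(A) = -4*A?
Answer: -1600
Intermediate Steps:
-10*q(4)*(-10) = -(-40)*4*(-10) = -10*(-16)*(-10) = 160*(-10) = -1600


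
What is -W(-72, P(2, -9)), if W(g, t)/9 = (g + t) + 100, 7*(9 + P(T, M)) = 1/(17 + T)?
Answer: -22752/133 ≈ -171.07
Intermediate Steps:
P(T, M) = -9 + 1/(7*(17 + T))
W(g, t) = 900 + 9*g + 9*t (W(g, t) = 9*((g + t) + 100) = 9*(100 + g + t) = 900 + 9*g + 9*t)
-W(-72, P(2, -9)) = -(900 + 9*(-72) + 9*((-1070 - 63*2)/(7*(17 + 2)))) = -(900 - 648 + 9*((⅐)*(-1070 - 126)/19)) = -(900 - 648 + 9*((⅐)*(1/19)*(-1196))) = -(900 - 648 + 9*(-1196/133)) = -(900 - 648 - 10764/133) = -1*22752/133 = -22752/133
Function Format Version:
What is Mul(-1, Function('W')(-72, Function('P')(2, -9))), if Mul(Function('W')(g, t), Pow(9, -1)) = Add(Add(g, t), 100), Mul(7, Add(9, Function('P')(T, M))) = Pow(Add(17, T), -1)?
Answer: Rational(-22752, 133) ≈ -171.07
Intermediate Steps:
Function('P')(T, M) = Add(-9, Mul(Rational(1, 7), Pow(Add(17, T), -1)))
Function('W')(g, t) = Add(900, Mul(9, g), Mul(9, t)) (Function('W')(g, t) = Mul(9, Add(Add(g, t), 100)) = Mul(9, Add(100, g, t)) = Add(900, Mul(9, g), Mul(9, t)))
Mul(-1, Function('W')(-72, Function('P')(2, -9))) = Mul(-1, Add(900, Mul(9, -72), Mul(9, Mul(Rational(1, 7), Pow(Add(17, 2), -1), Add(-1070, Mul(-63, 2)))))) = Mul(-1, Add(900, -648, Mul(9, Mul(Rational(1, 7), Pow(19, -1), Add(-1070, -126))))) = Mul(-1, Add(900, -648, Mul(9, Mul(Rational(1, 7), Rational(1, 19), -1196)))) = Mul(-1, Add(900, -648, Mul(9, Rational(-1196, 133)))) = Mul(-1, Add(900, -648, Rational(-10764, 133))) = Mul(-1, Rational(22752, 133)) = Rational(-22752, 133)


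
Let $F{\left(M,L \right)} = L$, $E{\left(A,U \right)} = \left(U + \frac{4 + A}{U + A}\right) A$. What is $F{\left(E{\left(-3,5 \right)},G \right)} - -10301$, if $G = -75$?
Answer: $10226$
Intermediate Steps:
$E{\left(A,U \right)} = A \left(U + \frac{4 + A}{A + U}\right)$ ($E{\left(A,U \right)} = \left(U + \frac{4 + A}{A + U}\right) A = A \left(U + \frac{4 + A}{A + U}\right)$)
$F{\left(E{\left(-3,5 \right)},G \right)} - -10301 = -75 - -10301 = -75 + 10301 = 10226$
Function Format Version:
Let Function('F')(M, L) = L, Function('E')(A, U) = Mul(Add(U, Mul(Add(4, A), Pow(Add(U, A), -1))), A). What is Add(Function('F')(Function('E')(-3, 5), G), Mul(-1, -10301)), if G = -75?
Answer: 10226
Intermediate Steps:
Function('E')(A, U) = Mul(A, Add(U, Mul(Pow(Add(A, U), -1), Add(4, A)))) (Function('E')(A, U) = Mul(Add(U, Mul(Add(4, A), Pow(Add(A, U), -1))), A) = Mul(Add(U, Mul(Pow(Add(A, U), -1), Add(4, A))), A) = Mul(A, Add(U, Mul(Pow(Add(A, U), -1), Add(4, A)))))
Add(Function('F')(Function('E')(-3, 5), G), Mul(-1, -10301)) = Add(-75, Mul(-1, -10301)) = Add(-75, 10301) = 10226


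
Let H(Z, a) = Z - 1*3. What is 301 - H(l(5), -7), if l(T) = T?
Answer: 299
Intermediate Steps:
H(Z, a) = -3 + Z (H(Z, a) = Z - 3 = -3 + Z)
301 - H(l(5), -7) = 301 - (-3 + 5) = 301 - 1*2 = 301 - 2 = 299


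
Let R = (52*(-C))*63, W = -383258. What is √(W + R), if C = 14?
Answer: I*√429122 ≈ 655.07*I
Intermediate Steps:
R = -45864 (R = (52*(-1*14))*63 = (52*(-14))*63 = -728*63 = -45864)
√(W + R) = √(-383258 - 45864) = √(-429122) = I*√429122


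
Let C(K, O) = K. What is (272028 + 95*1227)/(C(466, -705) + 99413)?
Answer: 129531/33293 ≈ 3.8906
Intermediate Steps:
(272028 + 95*1227)/(C(466, -705) + 99413) = (272028 + 95*1227)/(466 + 99413) = (272028 + 116565)/99879 = 388593*(1/99879) = 129531/33293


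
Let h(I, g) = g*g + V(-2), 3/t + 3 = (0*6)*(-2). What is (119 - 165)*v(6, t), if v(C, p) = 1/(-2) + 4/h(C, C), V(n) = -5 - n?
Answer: 575/33 ≈ 17.424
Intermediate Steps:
t = -1 (t = 3/(-3 + (0*6)*(-2)) = 3/(-3 + 0*(-2)) = 3/(-3 + 0) = 3/(-3) = 3*(-⅓) = -1)
h(I, g) = -3 + g² (h(I, g) = g*g + (-5 - 1*(-2)) = g² + (-5 + 2) = g² - 3 = -3 + g²)
v(C, p) = -½ + 4/(-3 + C²) (v(C, p) = 1/(-2) + 4/(-3 + C²) = 1*(-½) + 4/(-3 + C²) = -½ + 4/(-3 + C²))
(119 - 165)*v(6, t) = (119 - 165)*((11 - 1*6²)/(2*(-3 + 6²))) = -23*(11 - 1*36)/(-3 + 36) = -23*(11 - 36)/33 = -23*(-25)/33 = -46*(-25/66) = 575/33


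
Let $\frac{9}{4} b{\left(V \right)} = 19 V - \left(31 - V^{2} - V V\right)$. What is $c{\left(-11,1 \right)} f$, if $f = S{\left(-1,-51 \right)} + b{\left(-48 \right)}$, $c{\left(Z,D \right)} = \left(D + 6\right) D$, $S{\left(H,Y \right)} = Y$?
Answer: $\frac{99407}{9} \approx 11045.0$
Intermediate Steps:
$b{\left(V \right)} = - \frac{124}{9} + \frac{8 V^{2}}{9} + \frac{76 V}{9}$ ($b{\left(V \right)} = \frac{4 \left(19 V - \left(31 - V^{2} - V V\right)\right)}{9} = \frac{4 \left(19 V + \left(\left(V^{2} + V^{2}\right) - 31\right)\right)}{9} = \frac{4 \left(19 V + \left(2 V^{2} - 31\right)\right)}{9} = \frac{4 \left(19 V + \left(-31 + 2 V^{2}\right)\right)}{9} = \frac{4 \left(-31 + 2 V^{2} + 19 V\right)}{9} = - \frac{124}{9} + \frac{8 V^{2}}{9} + \frac{76 V}{9}$)
$c{\left(Z,D \right)} = D \left(6 + D\right)$ ($c{\left(Z,D \right)} = \left(6 + D\right) D = D \left(6 + D\right)$)
$f = \frac{14201}{9}$ ($f = -51 + \left(- \frac{124}{9} + \frac{8 \left(-48\right)^{2}}{9} + \frac{76}{9} \left(-48\right)\right) = -51 - - \frac{14660}{9} = -51 + \frac{14660}{9} = \frac{14201}{9} \approx 1577.9$)
$c{\left(-11,1 \right)} f = 1 \left(6 + 1\right) \frac{14201}{9} = 1 \cdot 7 \cdot \frac{14201}{9} = 7 \cdot \frac{14201}{9} = \frac{99407}{9}$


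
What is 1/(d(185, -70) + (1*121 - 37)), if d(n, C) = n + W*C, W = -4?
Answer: 1/549 ≈ 0.0018215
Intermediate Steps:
d(n, C) = n - 4*C
1/(d(185, -70) + (1*121 - 37)) = 1/((185 - 4*(-70)) + (1*121 - 37)) = 1/((185 + 280) + (121 - 37)) = 1/(465 + 84) = 1/549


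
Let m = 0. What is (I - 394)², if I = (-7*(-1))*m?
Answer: 155236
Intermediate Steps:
I = 0 (I = -7*(-1)*0 = 7*0 = 0)
(I - 394)² = (0 - 394)² = (-394)² = 155236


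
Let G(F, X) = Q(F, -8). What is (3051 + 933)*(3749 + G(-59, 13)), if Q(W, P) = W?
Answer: 14700960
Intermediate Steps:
G(F, X) = F
(3051 + 933)*(3749 + G(-59, 13)) = (3051 + 933)*(3749 - 59) = 3984*3690 = 14700960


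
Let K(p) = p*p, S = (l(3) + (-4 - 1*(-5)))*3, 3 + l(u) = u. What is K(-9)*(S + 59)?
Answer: 5022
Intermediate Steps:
l(u) = -3 + u
S = 3 (S = ((-3 + 3) + (-4 - 1*(-5)))*3 = (0 + (-4 + 5))*3 = (0 + 1)*3 = 1*3 = 3)
K(p) = p**2
K(-9)*(S + 59) = (-9)**2*(3 + 59) = 81*62 = 5022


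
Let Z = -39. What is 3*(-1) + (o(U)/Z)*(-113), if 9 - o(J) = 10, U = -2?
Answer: -230/39 ≈ -5.8974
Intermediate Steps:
o(J) = -1 (o(J) = 9 - 1*10 = 9 - 10 = -1)
3*(-1) + (o(U)/Z)*(-113) = 3*(-1) - 1/(-39)*(-113) = -3 - 1*(-1/39)*(-113) = -3 + (1/39)*(-113) = -3 - 113/39 = -230/39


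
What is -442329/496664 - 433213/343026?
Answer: -183445824493/85184332632 ≈ -2.1535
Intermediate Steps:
-442329/496664 - 433213/343026 = -183445824493/85184332632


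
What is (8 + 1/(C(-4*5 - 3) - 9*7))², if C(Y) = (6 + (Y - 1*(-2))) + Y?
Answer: 651249/10201 ≈ 63.842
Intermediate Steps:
C(Y) = 8 + 2*Y (C(Y) = (6 + (Y + 2)) + Y = (6 + (2 + Y)) + Y = (8 + Y) + Y = 8 + 2*Y)
(8 + 1/(C(-4*5 - 3) - 9*7))² = (8 + 1/((8 + 2*(-4*5 - 3)) - 9*7))² = (8 + 1/((8 + 2*(-20 - 3)) - 63))² = (8 + 1/((8 + 2*(-23)) - 63))² = (8 + 1/((8 - 46) - 63))² = (8 + 1/(-38 - 63))² = (8 + 1/(-101))² = (8 - 1/101)² = (807/101)² = 651249/10201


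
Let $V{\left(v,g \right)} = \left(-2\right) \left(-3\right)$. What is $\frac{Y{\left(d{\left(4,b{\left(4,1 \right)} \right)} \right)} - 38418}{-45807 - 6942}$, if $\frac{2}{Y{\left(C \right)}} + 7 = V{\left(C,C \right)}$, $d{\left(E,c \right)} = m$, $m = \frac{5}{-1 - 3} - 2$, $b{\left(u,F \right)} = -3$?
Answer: $\frac{38420}{52749} \approx 0.72836$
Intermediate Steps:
$m = - \frac{13}{4}$ ($m = \frac{5}{-4} - 2 = 5 \left(- \frac{1}{4}\right) - 2 = - \frac{5}{4} - 2 = - \frac{13}{4} \approx -3.25$)
$d{\left(E,c \right)} = - \frac{13}{4}$
$V{\left(v,g \right)} = 6$
$Y{\left(C \right)} = -2$ ($Y{\left(C \right)} = \frac{2}{-7 + 6} = \frac{2}{-1} = 2 \left(-1\right) = -2$)
$\frac{Y{\left(d{\left(4,b{\left(4,1 \right)} \right)} \right)} - 38418}{-45807 - 6942} = \frac{-2 - 38418}{-45807 - 6942} = - \frac{38420}{-52749} = \left(-38420\right) \left(- \frac{1}{52749}\right) = \frac{38420}{52749}$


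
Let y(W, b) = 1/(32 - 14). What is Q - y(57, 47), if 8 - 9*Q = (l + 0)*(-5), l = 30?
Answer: 35/2 ≈ 17.500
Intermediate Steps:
Q = 158/9 (Q = 8/9 - (30 + 0)*(-5)/9 = 8/9 - 10*(-5)/3 = 8/9 - 1/9*(-150) = 8/9 + 50/3 = 158/9 ≈ 17.556)
y(W, b) = 1/18
Q - y(57, 47) = 158/9 - 1*1/18 = 158/9 - 1/18 = 35/2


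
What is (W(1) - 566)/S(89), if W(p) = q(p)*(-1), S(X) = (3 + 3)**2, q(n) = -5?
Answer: -187/12 ≈ -15.583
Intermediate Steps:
S(X) = 36 (S(X) = 6**2 = 36)
W(p) = 5 (W(p) = -5*(-1) = 5)
(W(1) - 566)/S(89) = (5 - 566)/36 = -561*1/36 = -187/12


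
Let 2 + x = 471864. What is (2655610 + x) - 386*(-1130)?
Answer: 3563652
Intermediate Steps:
x = 471862 (x = -2 + 471864 = 471862)
(2655610 + x) - 386*(-1130) = (2655610 + 471862) - 386*(-1130) = 3127472 + 436180 = 3563652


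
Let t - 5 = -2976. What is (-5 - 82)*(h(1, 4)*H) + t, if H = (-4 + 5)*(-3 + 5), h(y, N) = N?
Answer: -3667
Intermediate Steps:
t = -2971 (t = 5 - 2976 = -2971)
H = 2 (H = 1*2 = 2)
(-5 - 82)*(h(1, 4)*H) + t = (-5 - 82)*(4*2) - 2971 = -87*8 - 2971 = -696 - 2971 = -3667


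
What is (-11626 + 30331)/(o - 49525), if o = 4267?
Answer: -6235/15086 ≈ -0.41330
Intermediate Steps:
(-11626 + 30331)/(o - 49525) = (-11626 + 30331)/(4267 - 49525) = 18705/(-45258) = 18705*(-1/45258) = -6235/15086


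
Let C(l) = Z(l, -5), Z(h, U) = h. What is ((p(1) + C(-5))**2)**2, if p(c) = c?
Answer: 256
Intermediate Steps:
C(l) = l
((p(1) + C(-5))**2)**2 = ((1 - 5)**2)**2 = ((-4)**2)**2 = 16**2 = 256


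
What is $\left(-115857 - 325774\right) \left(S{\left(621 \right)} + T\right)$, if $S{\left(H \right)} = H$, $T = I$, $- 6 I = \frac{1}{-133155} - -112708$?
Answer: $\frac{6408727465538879}{798930} \approx 8.0216 \cdot 10^{9}$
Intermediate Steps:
$I = - \frac{15007633739}{798930}$ ($I = - \frac{\frac{1}{-133155} - -112708}{6} = - \frac{- \frac{1}{133155} + 112708}{6} = \left(- \frac{1}{6}\right) \frac{15007633739}{133155} = - \frac{15007633739}{798930} \approx -18785.0$)
$T = - \frac{15007633739}{798930} \approx -18785.0$
$\left(-115857 - 325774\right) \left(S{\left(621 \right)} + T\right) = \left(-115857 - 325774\right) \left(621 - \frac{15007633739}{798930}\right) = \left(-441631\right) \left(- \frac{14511498209}{798930}\right) = \frac{6408727465538879}{798930}$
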